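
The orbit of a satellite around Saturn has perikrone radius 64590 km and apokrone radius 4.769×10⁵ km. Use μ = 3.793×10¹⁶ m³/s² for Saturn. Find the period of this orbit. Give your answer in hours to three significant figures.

Semi-major axis a = (r_p + r_a)/2 = (64590 + 4.7690×10⁵)/2 = 2.7074×10⁵ km = 2.707×10⁸ m.
By Kepler's third law T = 2π√(a³/μ) = 2π × 2.287×10⁴ = 1.437×10⁵ s.
= 39.92 hours.

T ≈ 39.9 hours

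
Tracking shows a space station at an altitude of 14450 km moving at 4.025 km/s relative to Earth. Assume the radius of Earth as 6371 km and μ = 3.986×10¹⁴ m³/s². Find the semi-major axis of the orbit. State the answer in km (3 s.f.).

r = 6371 + 14450 = 20821 km = 2.082×10⁷ m.
Specific orbital energy ε = v²/2 − μ/r = (4025)²/2 − 3.986×10¹⁴/2.082×10⁷ = -1.104×10⁷ J/kg.
Since ε = −μ/(2a), a = −μ/(2ε) = 1.805×10⁷ m = 18046 km.

a ≈ 18000 km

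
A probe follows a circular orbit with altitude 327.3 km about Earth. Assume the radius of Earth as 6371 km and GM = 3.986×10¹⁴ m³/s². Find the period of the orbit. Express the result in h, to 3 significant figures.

T ≈ 1.52 h

r = 6371 + 327.3 = 6698.3 km = 6.6983×10⁶ m.
Kepler's third law: T = 2π√(r³/μ) = 2π√((6.698×10⁶)³ / 3.986×10¹⁴).
r³/μ = 7.540×10⁵ s², so T = 2π × 8.683×10² = 5.456×10³ s.
Converting: 5.456×10³ s ÷ 3600 = 1.515 h.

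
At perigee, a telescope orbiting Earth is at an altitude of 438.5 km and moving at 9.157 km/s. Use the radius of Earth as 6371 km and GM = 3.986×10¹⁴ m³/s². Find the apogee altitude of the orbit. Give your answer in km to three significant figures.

apogee altitude ≈ 10800 km

r_p = 6371 + 438.5 = 6809.5 km = 6.810×10⁶ m.
Specific energy ε = v²/2 − μ/r = -1.661×10⁷ J/kg, so a = −μ/(2ε) = 1.200×10⁷ m.
The apsides satisfy r_p + r_a = 2a, so the apogee radius is 2a − r_p = 1.719×10⁷ m = 17187 km.
Apogee altitude = 17187 − 6371 = 10816 km.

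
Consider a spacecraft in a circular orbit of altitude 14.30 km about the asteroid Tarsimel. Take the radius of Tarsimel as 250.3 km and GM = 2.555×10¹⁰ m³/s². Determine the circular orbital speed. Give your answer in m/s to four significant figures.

r = 250.3 + 14.30 = 264.60 km = 2.6460×10⁵ m.
For a circular orbit v = √(μ/r) = √(2.555×10¹⁰ / 2.646×10⁵) = √(9.656×10⁴) = 310.7 m/s.

v ≈ 310.7 m/s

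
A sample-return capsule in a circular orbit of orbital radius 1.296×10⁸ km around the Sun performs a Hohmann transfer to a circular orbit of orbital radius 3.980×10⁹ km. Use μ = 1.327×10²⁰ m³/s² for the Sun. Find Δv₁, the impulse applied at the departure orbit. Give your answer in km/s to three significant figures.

Δv ≈ 12.5 km/s

r₁ = 1.296×10⁸ km = 1.296×10¹¹ m.
r₂ = 3.980×10⁹ km = 3.980×10¹² m.
Transfer ellipse a_t = (r₁ + r₂)/2 = 2.055×10¹² m.
At r₁: circular v_c1 = √(μ/r₁) = 32000 m/s; transfer-perihelion v_p = √[μ(2/r₁ − 1/a_t)] = 44530 m/s.
Δv₁ = v_p − v_c1 = 12540 m/s.
= 12.54 km/s.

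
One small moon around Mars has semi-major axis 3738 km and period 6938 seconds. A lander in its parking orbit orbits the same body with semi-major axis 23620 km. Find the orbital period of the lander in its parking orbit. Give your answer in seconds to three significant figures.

T₂ ≈ 1.10×10⁵ seconds

Kepler's third law: T² ∝ a³, so T₂ = T₁ (a₂/a₁)^(3/2).
a₂/a₁ = 6.319, (a₂/a₁)^(3/2) = 15.88.
T₂ = 6938 × 15.88 = 1.102×10⁵ seconds.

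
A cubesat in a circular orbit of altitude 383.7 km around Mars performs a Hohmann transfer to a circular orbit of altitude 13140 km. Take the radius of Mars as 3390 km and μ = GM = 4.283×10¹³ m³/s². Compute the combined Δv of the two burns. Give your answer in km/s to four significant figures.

r₁ = 3390 + 383.7 = 3773.7 km = 3.7737×10⁶ m.
r₂ = 3390 + 13140 = 16530 km = 1.6530×10⁷ m.
Transfer ellipse a_t = (r₁ + r₂)/2 = 1.015×10⁷ m.
At r₁: circular v_c1 = √(μ/r₁) = 3369 m/s; transfer-periapsis v_p = √[μ(2/r₁ − 1/a_t)] = 4299 m/s.
Δv₁ = v_p − v_c1 = 930.0 m/s.
At r₂: circular v_c2 = √(μ/r₂) = 1610 m/s; transfer-apoapsis v_a = √[μ(2/r₂ − 1/a_t)] = 981.4 m/s.
Δv₂ = v_c2 − v_a = 628.3 m/s.
Total Δv = Δv₁ + Δv₂ = 1558 m/s = 1.558 km/s.

Δv_total ≈ 1.558 km/s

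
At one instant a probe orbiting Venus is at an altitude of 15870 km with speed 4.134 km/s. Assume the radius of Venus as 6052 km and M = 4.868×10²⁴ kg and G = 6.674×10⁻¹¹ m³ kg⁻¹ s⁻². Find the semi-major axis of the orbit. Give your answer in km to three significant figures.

μ = GM = 6.674×10⁻¹¹ × 4.868×10²⁴ = 3.249×10¹⁴ m³/s².
r = 6052 + 15870 = 21922 km = 2.192×10⁷ m.
Vis-viva rearranged: 1/a = 2/r − v²/μ = 9.123×10⁻⁸ − 5.260×10⁻⁸ = 3.863×10⁻⁸ m⁻¹.
a = 2.589×10⁷ m = 25886 km.

a ≈ 25900 km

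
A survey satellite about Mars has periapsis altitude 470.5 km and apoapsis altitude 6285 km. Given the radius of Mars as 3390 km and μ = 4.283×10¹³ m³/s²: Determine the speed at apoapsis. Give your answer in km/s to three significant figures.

r_p = 3390 + 470.5 = 3860.5 km = 3.8605×10⁶ m.
r_a = 3390 + 6285 = 9675.0 km = 9.6750×10⁶ m.
Semi-major axis a = (r_p + r_a)/2 = 6767.8 km = 6.768×10⁶ m.
Vis-viva: v² = μ(2/r − 1/a) = 4.283×10¹³ × (2.067×10⁻⁷ − 1.478×10⁻⁷) = 2.525×10⁶ m²/s².
v = 1589 m/s = 1.589 km/s.

v ≈ 1.59 km/s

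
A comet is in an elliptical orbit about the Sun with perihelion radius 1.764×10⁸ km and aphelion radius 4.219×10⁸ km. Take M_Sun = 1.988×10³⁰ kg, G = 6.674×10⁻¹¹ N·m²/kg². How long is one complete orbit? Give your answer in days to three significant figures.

T ≈ 1030 days

μ = GM = 6.674×10⁻¹¹ × 1.988×10³⁰ = 1.327×10²⁰ m³/s².
Semi-major axis a = (r_p + r_a)/2 = (1.7640×10⁸ + 4.2190×10⁸)/2 = 2.9915×10⁸ km = 2.992×10¹¹ m.
By Kepler's third law T = 2π√(a³/μ) = 2π × 1.420×10⁷ = 8.925×10⁷ s.
= 1033 days.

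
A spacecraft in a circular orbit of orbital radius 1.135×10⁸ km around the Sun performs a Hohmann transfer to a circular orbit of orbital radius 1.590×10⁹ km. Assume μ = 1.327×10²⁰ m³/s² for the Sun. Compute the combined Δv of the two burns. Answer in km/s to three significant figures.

r₁ = 1.135×10⁸ km = 1.135×10¹¹ m.
r₂ = 1.590×10⁹ km = 1.590×10¹² m.
Transfer ellipse a_t = (r₁ + r₂)/2 = 8.518×10¹¹ m.
At r₁: circular v_c1 = √(μ/r₁) = 34190 m/s; transfer-perihelion v_p = √[μ(2/r₁ − 1/a_t)] = 46720 m/s.
Δv₁ = v_p − v_c1 = 12520 m/s.
At r₂: circular v_c2 = √(μ/r₂) = 9136 m/s; transfer-aphelion v_a = √[μ(2/r₂ − 1/a_t)] = 3335 m/s.
Δv₂ = v_c2 − v_a = 5801 m/s.
Total Δv = Δv₁ + Δv₂ = 18330 m/s = 18.33 km/s.

Δv_total ≈ 18.3 km/s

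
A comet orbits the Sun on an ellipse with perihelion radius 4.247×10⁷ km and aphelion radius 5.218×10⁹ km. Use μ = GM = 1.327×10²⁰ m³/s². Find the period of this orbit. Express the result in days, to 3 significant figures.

Semi-major axis a = (r_p + r_a)/2 = (4.2470×10⁷ + 5.2180×10⁹)/2 = 2.6302×10⁹ km = 2.630×10¹² m.
By Kepler's third law T = 2π√(a³/μ) = 2π × 3.703×10⁸ = 2.327×10⁹ s.
= 26930 days.

T ≈ 26900 days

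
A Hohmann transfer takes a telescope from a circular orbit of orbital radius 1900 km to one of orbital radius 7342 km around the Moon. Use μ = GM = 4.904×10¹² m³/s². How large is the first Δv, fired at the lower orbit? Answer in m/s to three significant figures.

r₁ = 1900 km = 1.900×10⁶ m.
r₂ = 7342 km = 7.342×10⁶ m.
Transfer ellipse a_t = (r₁ + r₂)/2 = 4.621×10⁶ m.
At r₁: circular v_c1 = √(μ/r₁) = 1607 m/s; transfer-perilune v_p = √[μ(2/r₁ − 1/a_t)] = 2025 m/s.
Δv₁ = v_p − v_c1 = 418.5 m/s.

Δv ≈ 418 m/s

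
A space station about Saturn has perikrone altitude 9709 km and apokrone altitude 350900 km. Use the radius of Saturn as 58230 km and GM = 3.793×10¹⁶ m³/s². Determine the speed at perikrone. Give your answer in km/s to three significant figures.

v ≈ 30.9 km/s

r_p = 58230 + 9709 = 67939 km = 6.7939×10⁷ m.
r_a = 58230 + 350900 = 409130 km = 4.0913×10⁸ m.
Semi-major axis a = (r_p + r_a)/2 = 2.3853×10⁵ km = 2.385×10⁸ m.
Vis-viva: v² = μ(2/r − 1/a) = 3.793×10¹⁶ × (2.944×10⁻⁸ − 4.192×10⁻⁹) = 9.576×10⁸ m²/s².
v = 30940 m/s = 30.94 km/s.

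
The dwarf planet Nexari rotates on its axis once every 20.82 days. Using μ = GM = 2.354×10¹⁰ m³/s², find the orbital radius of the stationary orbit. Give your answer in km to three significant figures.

r_sync ≈ 12400 km

T = 20.82 days = 1.799×10⁶ s.
A synchronous orbit has period T, so by Kepler's third law a = (μT²/4π²)^(1/3).
μT²/4π² = 2.354×10¹⁰ × (1.799×10⁶)² / 39.48 = 1.929×10²¹ m³.
a = 1.245×10⁷ m = 12449 km.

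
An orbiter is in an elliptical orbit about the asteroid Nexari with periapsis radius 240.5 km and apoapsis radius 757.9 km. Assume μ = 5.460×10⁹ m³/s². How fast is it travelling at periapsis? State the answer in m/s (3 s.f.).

Semi-major axis a = (r_p + r_a)/2 = 499.20 km = 4.992×10⁵ m.
Vis-viva: v² = μ(2/r − 1/a) = 5.460×10⁹ × (8.316×10⁻⁶ − 2.003×10⁻⁶) = 3.447×10⁴ m²/s².
v = 185.7 m/s.

v ≈ 186 m/s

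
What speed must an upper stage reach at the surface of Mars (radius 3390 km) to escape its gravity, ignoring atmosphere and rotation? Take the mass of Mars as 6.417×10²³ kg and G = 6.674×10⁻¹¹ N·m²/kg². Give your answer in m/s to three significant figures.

μ = GM = 6.674×10⁻¹¹ × 6.417×10²³ = 4.283×10¹³ m³/s².
r = R = 3.390×10⁶ m.
Escape speed v_esc = √(2μ/r) = √(2 × 4.283×10¹³ / 3.390×10⁶) = √(2.527×10⁷) = 5027 m/s.

v_esc ≈ 5030 m/s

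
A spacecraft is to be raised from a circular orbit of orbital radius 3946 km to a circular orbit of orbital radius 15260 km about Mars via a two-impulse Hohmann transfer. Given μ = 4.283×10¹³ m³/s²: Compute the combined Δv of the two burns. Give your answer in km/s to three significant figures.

Δv_total ≈ 1.46 km/s

r₁ = 3946 km = 3.946×10⁶ m.
r₂ = 15260 km = 1.526×10⁷ m.
Transfer ellipse a_t = (r₁ + r₂)/2 = 9.603×10⁶ m.
At r₁: circular v_c1 = √(μ/r₁) = 3295 m/s; transfer-periapsis v_p = √[μ(2/r₁ − 1/a_t)] = 4153 m/s.
Δv₁ = v_p − v_c1 = 858.5 m/s.
At r₂: circular v_c2 = √(μ/r₂) = 1675 m/s; transfer-apoapsis v_a = √[μ(2/r₂ − 1/a_t)] = 1074 m/s.
Δv₂ = v_c2 − v_a = 601.4 m/s.
Total Δv = Δv₁ + Δv₂ = 1460 m/s = 1.460 km/s.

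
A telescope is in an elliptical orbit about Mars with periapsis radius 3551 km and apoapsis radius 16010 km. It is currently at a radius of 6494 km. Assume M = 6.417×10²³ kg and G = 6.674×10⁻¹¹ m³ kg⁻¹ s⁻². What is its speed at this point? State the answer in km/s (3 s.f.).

μ = GM = 6.674×10⁻¹¹ × 6.417×10²³ = 4.283×10¹³ m³/s².
Semi-major axis a = (r_p + r_a)/2 = 9780.5 km = 9.780×10⁶ m.
Vis-viva: v² = μ(2/r − 1/a) = 4.283×10¹³ × (3.080×10⁻⁷ − 1.022×10⁻⁷) = 8.811×10⁶ m²/s².
v = 2968 m/s = 2.968 km/s.

v ≈ 2.97 km/s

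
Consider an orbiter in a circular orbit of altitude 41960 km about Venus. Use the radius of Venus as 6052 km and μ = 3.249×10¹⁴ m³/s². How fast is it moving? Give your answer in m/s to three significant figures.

v ≈ 2600 m/s

r = 6052 + 41960 = 48012 km = 4.8012×10⁷ m.
For a circular orbit v = √(μ/r) = √(3.249×10¹⁴ / 4.801×10⁷) = √(6.767×10⁶) = 2601 m/s.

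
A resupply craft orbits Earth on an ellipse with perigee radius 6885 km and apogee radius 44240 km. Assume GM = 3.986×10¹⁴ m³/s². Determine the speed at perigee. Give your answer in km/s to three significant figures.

Semi-major axis a = (r_p + r_a)/2 = 25562 km = 2.556×10⁷ m.
Vis-viva: v² = μ(2/r − 1/a) = 3.986×10¹⁴ × (2.905×10⁻⁷ − 3.912×10⁻⁸) = 1.002×10⁸ m²/s².
v = 10010 m/s = 10.01 km/s.

v ≈ 10.0 km/s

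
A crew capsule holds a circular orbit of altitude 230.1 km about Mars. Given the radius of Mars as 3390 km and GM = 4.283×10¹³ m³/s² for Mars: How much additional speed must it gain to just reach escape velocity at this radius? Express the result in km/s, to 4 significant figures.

r = 3390 + 230.1 = 3620.1 km = 3.6201×10⁶ m.
Circular speed v_c = √(μ/r) = 3440 m/s.
Escape speed v_esc = √(2μ/r) = √2 × v_c = 4864 m/s.
Δv = v_esc − v_c = 1425 m/s = 1.425 km/s.

Δv ≈ 1.425 km/s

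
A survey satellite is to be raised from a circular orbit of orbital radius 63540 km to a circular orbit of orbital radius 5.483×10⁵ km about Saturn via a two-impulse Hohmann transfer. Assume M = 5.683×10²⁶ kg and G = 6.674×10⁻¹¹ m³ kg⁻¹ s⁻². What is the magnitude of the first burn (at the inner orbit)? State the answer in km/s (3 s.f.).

μ = GM = 6.674×10⁻¹¹ × 5.683×10²⁶ = 3.793×10¹⁶ m³/s².
r₁ = 63540 km = 6.354×10⁷ m.
r₂ = 5.483×10⁵ km = 5.483×10⁸ m.
Transfer ellipse a_t = (r₁ + r₂)/2 = 3.059×10⁸ m.
At r₁: circular v_c1 = √(μ/r₁) = 24430 m/s; transfer-perikrone v_p = √[μ(2/r₁ − 1/a_t)] = 32710 m/s.
Δv₁ = v_p − v_c1 = 8277 m/s.
= 8.277 km/s.

Δv ≈ 8.28 km/s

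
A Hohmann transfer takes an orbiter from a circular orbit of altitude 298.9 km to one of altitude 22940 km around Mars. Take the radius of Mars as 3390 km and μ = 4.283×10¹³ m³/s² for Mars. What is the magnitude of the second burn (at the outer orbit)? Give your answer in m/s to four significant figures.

r₁ = 3390 + 298.9 = 3688.9 km = 3.6889×10⁶ m.
r₂ = 3390 + 22940 = 26330 km = 2.6330×10⁷ m.
Transfer ellipse a_t = (r₁ + r₂)/2 = 1.501×10⁷ m.
At r₁: circular v_c1 = √(μ/r₁) = 3407 m/s; transfer-periapsis v_p = √[μ(2/r₁ − 1/a_t)] = 4513 m/s.
At r₂: circular v_c2 = √(μ/r₂) = 1275 m/s; transfer-apoapsis v_a = √[μ(2/r₂ − 1/a_t)] = 632.3 m/s.
Δv₂ = v_c2 − v_a = 643.1 m/s.

Δv ≈ 643.1 m/s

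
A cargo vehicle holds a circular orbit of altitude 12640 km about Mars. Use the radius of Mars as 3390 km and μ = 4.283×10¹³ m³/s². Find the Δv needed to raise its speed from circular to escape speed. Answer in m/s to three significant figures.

r = 3390 + 12640 = 16030 km = 1.6030×10⁷ m.
Circular speed v_c = √(μ/r) = 1635 m/s.
Escape speed v_esc = √(2μ/r) = √2 × v_c = 2312 m/s.
Δv = v_esc − v_c = 677.1 m/s.

Δv ≈ 677 m/s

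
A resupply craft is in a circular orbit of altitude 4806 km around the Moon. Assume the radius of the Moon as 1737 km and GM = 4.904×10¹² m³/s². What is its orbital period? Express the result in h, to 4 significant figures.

r = 1737 + 4806 = 6543.0 km = 6.5430×10⁶ m.
Kepler's third law: T = 2π√(r³/μ) = 2π√((6.543×10⁶)³ / 4.904×10¹²).
r³/μ = 5.712×10⁷ s², so T = 2π × 7.558×10³ = 4.749×10⁴ s.
Converting: 4.749×10⁴ s ÷ 3600 = 13.19 h.

T ≈ 13.19 h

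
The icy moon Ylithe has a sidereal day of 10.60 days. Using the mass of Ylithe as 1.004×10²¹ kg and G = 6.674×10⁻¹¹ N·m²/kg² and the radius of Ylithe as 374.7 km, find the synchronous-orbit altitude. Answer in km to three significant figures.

μ = GM = 6.674×10⁻¹¹ × 1.004×10²¹ = 6.701×10¹⁰ m³/s².
T = 10.60 days = 9.158×10⁵ s.
A synchronous orbit has period T, so by Kepler's third law a = (μT²/4π²)^(1/3).
μT²/4π² = 6.701×10¹⁰ × (9.158×10⁵)² / 39.48 = 1.424×10²¹ m³.
a = 1.125×10⁷ m = 11249 km.
Altitude h = a − R = 11249 − 374.7 = 10875 km.

h_sync ≈ 10900 km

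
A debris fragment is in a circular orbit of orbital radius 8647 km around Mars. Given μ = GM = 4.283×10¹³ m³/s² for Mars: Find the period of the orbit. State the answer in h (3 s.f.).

T ≈ 6.78 h

r = 8647 km = 8.647×10⁶ m.
Kepler's third law: T = 2π√(r³/μ) = 2π√((8.647×10⁶)³ / 4.283×10¹³).
r³/μ = 1.510×10⁷ s², so T = 2π × 3.885×10³ = 2.441×10⁴ s.
Converting: 2.441×10⁴ s ÷ 3600 = 6.781 h.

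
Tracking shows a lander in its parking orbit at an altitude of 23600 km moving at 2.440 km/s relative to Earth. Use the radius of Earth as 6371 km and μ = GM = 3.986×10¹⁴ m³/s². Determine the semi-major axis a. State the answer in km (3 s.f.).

r = 6371 + 23600 = 29971 km = 2.997×10⁷ m.
Vis-viva rearranged: 1/a = 2/r − v²/μ = 6.673×10⁻⁸ − 1.494×10⁻⁸ = 5.179×10⁻⁸ m⁻¹.
a = 1.931×10⁷ m = 19307 km.

a ≈ 19300 km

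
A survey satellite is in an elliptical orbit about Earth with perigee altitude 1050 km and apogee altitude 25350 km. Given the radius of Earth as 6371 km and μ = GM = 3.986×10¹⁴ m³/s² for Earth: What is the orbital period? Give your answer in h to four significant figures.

T ≈ 7.569 h

r_p = 6371 + 1050 = 7421.0 km = 7.4210×10⁶ m.
r_a = 6371 + 25350 = 31721 km = 3.1721×10⁷ m.
Semi-major axis a = (r_p + r_a)/2 = (7421.0 + 31721)/2 = 19571 km = 1.957×10⁷ m.
By Kepler's third law T = 2π√(a³/μ) = 2π × 4.337×10³ = 2.725×10⁴ s.
= 7.569 h.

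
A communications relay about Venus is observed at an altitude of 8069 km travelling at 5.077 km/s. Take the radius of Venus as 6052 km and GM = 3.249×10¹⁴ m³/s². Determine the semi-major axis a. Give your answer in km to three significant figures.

a ≈ 16100 km

r = 6052 + 8069 = 14121 km = 1.412×10⁷ m.
Vis-viva rearranged: 1/a = 2/r − v²/μ = 1.416×10⁻⁷ − 7.933×10⁻⁸ = 6.230×10⁻⁸ m⁻¹.
a = 1.605×10⁷ m = 16052 km.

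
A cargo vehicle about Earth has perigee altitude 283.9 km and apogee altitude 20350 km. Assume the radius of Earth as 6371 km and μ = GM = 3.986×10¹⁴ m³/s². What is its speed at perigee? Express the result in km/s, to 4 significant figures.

r_p = 6371 + 283.9 = 6654.9 km = 6.6549×10⁶ m.
r_a = 6371 + 20350 = 26721 km = 2.6721×10⁷ m.
Semi-major axis a = (r_p + r_a)/2 = 16688 km = 1.669×10⁷ m.
Vis-viva: v² = μ(2/r − 1/a) = 3.986×10¹⁴ × (3.005×10⁻⁷ − 5.992×10⁻⁸) = 9.591×10⁷ m²/s².
v = 9793 m/s = 9.793 km/s.

v ≈ 9.793 km/s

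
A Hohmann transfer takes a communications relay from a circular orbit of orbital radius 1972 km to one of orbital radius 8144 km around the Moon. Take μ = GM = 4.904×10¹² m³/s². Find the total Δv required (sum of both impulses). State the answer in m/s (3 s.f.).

Δv_total ≈ 716 m/s

r₁ = 1972 km = 1.972×10⁶ m.
r₂ = 8144 km = 8.144×10⁶ m.
Transfer ellipse a_t = (r₁ + r₂)/2 = 5.058×10⁶ m.
At r₁: circular v_c1 = √(μ/r₁) = 1577 m/s; transfer-perilune v_p = √[μ(2/r₁ − 1/a_t)] = 2001 m/s.
Δv₁ = v_p − v_c1 = 424.1 m/s.
At r₂: circular v_c2 = √(μ/r₂) = 776.0 m/s; transfer-apolune v_a = √[μ(2/r₂ − 1/a_t)] = 484.5 m/s.
Δv₂ = v_c2 − v_a = 291.5 m/s.
Total Δv = Δv₁ + Δv₂ = 715.5 m/s.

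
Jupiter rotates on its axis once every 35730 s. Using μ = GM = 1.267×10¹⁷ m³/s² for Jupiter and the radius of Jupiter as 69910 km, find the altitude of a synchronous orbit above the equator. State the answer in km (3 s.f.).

A synchronous orbit has period T, so by Kepler's third law a = (μT²/4π²)^(1/3).
μT²/4π² = 1.267×10¹⁷ × (3.573×10⁴)² / 39.48 = 4.097×10²⁴ m³.
a = 1.600×10⁸ m = 1.6002×10⁵ km.
Altitude h = a − R = 1.6002×10⁵ − 69910 = 90105 km.

h_sync ≈ 90100 km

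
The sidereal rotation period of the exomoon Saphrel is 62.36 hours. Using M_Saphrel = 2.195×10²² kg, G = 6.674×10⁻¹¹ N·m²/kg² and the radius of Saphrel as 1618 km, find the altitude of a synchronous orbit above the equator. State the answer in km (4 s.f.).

h_sync ≈ 10700 km

μ = GM = 6.674×10⁻¹¹ × 2.195×10²² = 1.465×10¹² m³/s².
T = 62.36 hours = 2.245×10⁵ s.
A synchronous orbit has period T, so by Kepler's third law a = (μT²/4π²)^(1/3).
μT²/4π² = 1.465×10¹² × (2.245×10⁵)² / 39.48 = 1.870×10²¹ m³.
a = 1.232×10⁷ m = 12320 km.
Altitude h = a − R = 12320 − 1618 = 10702 km.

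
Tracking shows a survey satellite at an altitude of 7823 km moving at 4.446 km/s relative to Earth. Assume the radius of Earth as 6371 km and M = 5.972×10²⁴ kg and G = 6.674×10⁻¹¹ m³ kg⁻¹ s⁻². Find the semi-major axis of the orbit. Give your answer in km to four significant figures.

a ≈ 10950 km

μ = GM = 6.674×10⁻¹¹ × 5.972×10²⁴ = 3.986×10¹⁴ m³/s².
r = 6371 + 7823 = 14194 km = 1.419×10⁷ m.
Vis-viva rearranged: 1/a = 2/r − v²/μ = 1.409×10⁻⁷ − 4.959×10⁻⁸ = 9.131×10⁻⁸ m⁻¹.
a = 1.095×10⁷ m = 10952 km.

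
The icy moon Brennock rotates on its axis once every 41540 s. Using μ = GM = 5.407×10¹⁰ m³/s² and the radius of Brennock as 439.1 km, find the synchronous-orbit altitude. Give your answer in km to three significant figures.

h_sync ≈ 893 km

A synchronous orbit has period T, so by Kepler's third law a = (μT²/4π²)^(1/3).
μT²/4π² = 5.407×10¹⁰ × (4.154×10⁴)² / 39.48 = 2.363×10¹⁸ m³.
a = 1.332×10⁶ m = 1332.0 km.
Altitude h = a − R = 1332.0 − 439.1 = 892.92 km.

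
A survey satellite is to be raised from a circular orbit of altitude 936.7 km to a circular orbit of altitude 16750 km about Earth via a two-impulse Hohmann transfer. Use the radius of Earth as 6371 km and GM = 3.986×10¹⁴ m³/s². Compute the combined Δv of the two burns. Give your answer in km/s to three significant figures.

r₁ = 6371 + 936.7 = 7307.7 km = 7.3077×10⁶ m.
r₂ = 6371 + 16750 = 23121 km = 2.3121×10⁷ m.
Transfer ellipse a_t = (r₁ + r₂)/2 = 1.521×10⁷ m.
At r₁: circular v_c1 = √(μ/r₁) = 7385 m/s; transfer-perigee v_p = √[μ(2/r₁ − 1/a_t)] = 9104 m/s.
Δv₁ = v_p − v_c1 = 1719 m/s.
At r₂: circular v_c2 = √(μ/r₂) = 4152 m/s; transfer-apogee v_a = √[μ(2/r₂ − 1/a_t)] = 2878 m/s.
Δv₂ = v_c2 − v_a = 1274 m/s.
Total Δv = Δv₁ + Δv₂ = 2993 m/s = 2.993 km/s.

Δv_total ≈ 2.99 km/s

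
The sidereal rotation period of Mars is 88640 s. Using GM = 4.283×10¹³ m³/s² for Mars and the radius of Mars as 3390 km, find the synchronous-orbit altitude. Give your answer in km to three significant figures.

h_sync ≈ 17000 km

A synchronous orbit has period T, so by Kepler's third law a = (μT²/4π²)^(1/3).
μT²/4π² = 4.283×10¹³ × (8.864×10⁴)² / 39.48 = 8.524×10²¹ m³.
a = 2.043×10⁷ m = 20428 km.
Altitude h = a − R = 20428 − 3390 = 17038 km.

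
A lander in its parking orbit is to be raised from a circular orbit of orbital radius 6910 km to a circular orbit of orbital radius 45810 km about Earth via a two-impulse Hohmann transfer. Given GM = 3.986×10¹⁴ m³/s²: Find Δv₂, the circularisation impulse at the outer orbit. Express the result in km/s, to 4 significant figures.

r₁ = 6910 km = 6.910×10⁶ m.
r₂ = 45810 km = 4.581×10⁷ m.
Transfer ellipse a_t = (r₁ + r₂)/2 = 2.636×10⁷ m.
At r₁: circular v_c1 = √(μ/r₁) = 7595 m/s; transfer-perigee v_p = √[μ(2/r₁ − 1/a_t)] = 10010 m/s.
At r₂: circular v_c2 = √(μ/r₂) = 2950 m/s; transfer-apogee v_a = √[μ(2/r₂ − 1/a_t)] = 1510 m/s.
Δv₂ = v_c2 − v_a = 1440 m/s.
= 1.440 km/s.

Δv ≈ 1.440 km/s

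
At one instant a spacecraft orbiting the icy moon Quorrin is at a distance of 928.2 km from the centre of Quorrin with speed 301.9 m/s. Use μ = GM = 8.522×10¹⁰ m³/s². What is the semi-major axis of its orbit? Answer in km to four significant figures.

a ≈ 921.5 km

r = 9.282×10⁵ m.
Specific orbital energy ε = v²/2 − μ/r = (301.9)²/2 − 8.522×10¹⁰/9.282×10⁵ = -4.624×10⁴ J/kg.
Since ε = −μ/(2a), a = −μ/(2ε) = 9.215×10⁵ m = 921.49 km.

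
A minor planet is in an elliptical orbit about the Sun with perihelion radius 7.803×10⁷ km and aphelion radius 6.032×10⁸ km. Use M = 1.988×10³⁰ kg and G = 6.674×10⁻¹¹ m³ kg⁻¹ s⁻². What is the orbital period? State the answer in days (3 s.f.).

μ = GM = 6.674×10⁻¹¹ × 1.988×10³⁰ = 1.327×10²⁰ m³/s².
Semi-major axis a = (r_p + r_a)/2 = (7.8030×10⁷ + 6.0320×10⁸)/2 = 3.4062×10⁸ km = 3.406×10¹¹ m.
By Kepler's third law T = 2π√(a³/μ) = 2π × 1.726×10⁷ = 1.084×10⁸ s.
= 1255 days.

T ≈ 1260 days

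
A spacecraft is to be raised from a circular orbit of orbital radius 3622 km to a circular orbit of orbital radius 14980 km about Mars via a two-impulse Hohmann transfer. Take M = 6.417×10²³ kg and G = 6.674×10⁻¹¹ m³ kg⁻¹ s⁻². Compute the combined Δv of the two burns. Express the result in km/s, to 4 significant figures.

μ = GM = 6.674×10⁻¹¹ × 6.417×10²³ = 4.283×10¹³ m³/s².
r₁ = 3622 km = 3.622×10⁶ m.
r₂ = 14980 km = 1.498×10⁷ m.
Transfer ellipse a_t = (r₁ + r₂)/2 = 9.301×10⁶ m.
At r₁: circular v_c1 = √(μ/r₁) = 3439 m/s; transfer-periapsis v_p = √[μ(2/r₁ − 1/a_t)] = 4364 m/s.
Δv₁ = v_p − v_c1 = 925.3 m/s.
At r₂: circular v_c2 = √(μ/r₂) = 1691 m/s; transfer-apoapsis v_a = √[μ(2/r₂ − 1/a_t)] = 1055 m/s.
Δv₂ = v_c2 − v_a = 635.7 m/s.
Total Δv = Δv₁ + Δv₂ = 1561 m/s = 1.561 km/s.

Δv_total ≈ 1.561 km/s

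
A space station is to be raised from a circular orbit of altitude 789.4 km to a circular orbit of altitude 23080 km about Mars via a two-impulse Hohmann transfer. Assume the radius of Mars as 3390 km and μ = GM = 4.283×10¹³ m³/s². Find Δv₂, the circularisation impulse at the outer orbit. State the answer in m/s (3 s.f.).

r₁ = 3390 + 789.4 = 4179.4 km = 4.1794×10⁶ m.
r₂ = 3390 + 23080 = 26470 km = 2.6470×10⁷ m.
Transfer ellipse a_t = (r₁ + r₂)/2 = 1.532×10⁷ m.
At r₁: circular v_c1 = √(μ/r₁) = 3201 m/s; transfer-periapsis v_p = √[μ(2/r₁ − 1/a_t)] = 4207 m/s.
At r₂: circular v_c2 = √(μ/r₂) = 1272 m/s; transfer-apoapsis v_a = √[μ(2/r₂ − 1/a_t)] = 664.3 m/s.
Δv₂ = v_c2 − v_a = 607.7 m/s.

Δv ≈ 608 m/s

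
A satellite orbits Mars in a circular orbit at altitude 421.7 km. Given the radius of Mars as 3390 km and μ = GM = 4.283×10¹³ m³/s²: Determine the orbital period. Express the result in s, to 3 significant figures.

r = 3390 + 421.7 = 3811.7 km = 3.8117×10⁶ m.
Kepler's third law: T = 2π√(r³/μ) = 2π√((3.812×10⁶)³ / 4.283×10¹³).
r³/μ = 1.293×10⁶ s², so T = 2π × 1.137×10³ = 7.145×10³ s.

T ≈ 7140 s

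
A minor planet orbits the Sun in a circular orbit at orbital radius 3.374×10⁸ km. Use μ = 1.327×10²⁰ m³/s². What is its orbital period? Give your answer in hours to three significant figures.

T ≈ 29700 hours

r = 3.374×10⁸ km = 3.374×10¹¹ m.
Kepler's third law: T = 2π√(r³/μ) = 2π√((3.374×10¹¹)³ / 1.327×10²⁰).
r³/μ = 2.894×10¹⁴ s², so T = 2π × 1.701×10⁷ = 1.069×10⁸ s.
Converting: 1.069×10⁸ s ÷ 3600 = 29690 hours.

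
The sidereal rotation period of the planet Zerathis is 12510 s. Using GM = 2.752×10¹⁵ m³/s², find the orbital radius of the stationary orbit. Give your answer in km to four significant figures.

A synchronous orbit has period T, so by Kepler's third law a = (μT²/4π²)^(1/3).
μT²/4π² = 2.752×10¹⁵ × (1.251×10⁴)² / 39.48 = 1.091×10²² m³.
a = 2.218×10⁷ m = 22179 km.

r_sync ≈ 22180 km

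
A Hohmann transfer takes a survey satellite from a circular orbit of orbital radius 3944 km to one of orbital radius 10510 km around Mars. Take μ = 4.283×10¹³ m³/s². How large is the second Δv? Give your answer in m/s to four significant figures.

Δv ≈ 527.4 m/s

r₁ = 3944 km = 3.944×10⁶ m.
r₂ = 10510 km = 1.051×10⁷ m.
Transfer ellipse a_t = (r₁ + r₂)/2 = 7.227×10⁶ m.
At r₁: circular v_c1 = √(μ/r₁) = 3295 m/s; transfer-periapsis v_p = √[μ(2/r₁ − 1/a_t)] = 3974 m/s.
At r₂: circular v_c2 = √(μ/r₂) = 2019 m/s; transfer-apoapsis v_a = √[μ(2/r₂ − 1/a_t)] = 1491 m/s.
Δv₂ = v_c2 − v_a = 527.4 m/s.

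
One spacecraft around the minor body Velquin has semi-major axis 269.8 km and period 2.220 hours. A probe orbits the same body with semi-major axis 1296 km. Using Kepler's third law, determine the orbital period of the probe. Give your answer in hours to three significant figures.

Kepler's third law: T² ∝ a³, so T₂ = T₁ (a₂/a₁)^(3/2).
a₂/a₁ = 4.804, (a₂/a₁)^(3/2) = 10.53.
T₂ = 2.220 × 10.53 = 23.37 hours.

T₂ ≈ 23.4 hours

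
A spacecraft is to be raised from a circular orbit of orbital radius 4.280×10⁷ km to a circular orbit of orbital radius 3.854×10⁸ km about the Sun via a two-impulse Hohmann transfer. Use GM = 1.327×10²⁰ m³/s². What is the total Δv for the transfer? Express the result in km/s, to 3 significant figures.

r₁ = 4.280×10⁷ km = 4.280×10¹⁰ m.
r₂ = 3.854×10⁸ km = 3.854×10¹¹ m.
Transfer ellipse a_t = (r₁ + r₂)/2 = 2.141×10¹¹ m.
At r₁: circular v_c1 = √(μ/r₁) = 55680 m/s; transfer-perihelion v_p = √[μ(2/r₁ − 1/a_t)] = 74710 m/s.
Δv₁ = v_p − v_c1 = 19030 m/s.
At r₂: circular v_c2 = √(μ/r₂) = 18560 m/s; transfer-aphelion v_a = √[μ(2/r₂ − 1/a_t)] = 8296 m/s.
Δv₂ = v_c2 − v_a = 10260 m/s.
Total Δv = Δv₁ + Δv₂ = 29280 m/s = 29.28 km/s.

Δv_total ≈ 29.3 km/s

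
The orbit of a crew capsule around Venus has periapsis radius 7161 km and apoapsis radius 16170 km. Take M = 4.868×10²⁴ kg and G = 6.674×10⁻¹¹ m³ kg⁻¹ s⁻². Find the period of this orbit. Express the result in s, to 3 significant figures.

T ≈ 13900 s

μ = GM = 6.674×10⁻¹¹ × 4.868×10²⁴ = 3.249×10¹⁴ m³/s².
Semi-major axis a = (r_p + r_a)/2 = (7161.0 + 16170)/2 = 11666 km = 1.167×10⁷ m.
By Kepler's third law T = 2π√(a³/μ) = 2π × 2.210×10³ = 1.389×10⁴ s.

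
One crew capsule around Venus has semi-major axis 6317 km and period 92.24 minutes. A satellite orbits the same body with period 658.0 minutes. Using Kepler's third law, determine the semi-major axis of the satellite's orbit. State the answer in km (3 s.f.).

a₂ ≈ 23400 km

Kepler's third law: a³ ∝ T², so a₂ = a₁ (T₂/T₁)^(2/3).
T₂/T₁ = 7.134, (T₂/T₁)^(2/3) = 3.706.
a₂ = 6317 × 3.706 = 23410 km.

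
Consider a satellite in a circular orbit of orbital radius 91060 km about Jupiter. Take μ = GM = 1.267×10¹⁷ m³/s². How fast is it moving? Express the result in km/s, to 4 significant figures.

r = 91060 km = 9.106×10⁷ m.
For a circular orbit v = √(μ/r) = √(1.267×10¹⁷ / 9.106×10⁷) = √(1.391×10⁹) = 37300 m/s.
That is 37.30 km/s.

v ≈ 37.30 km/s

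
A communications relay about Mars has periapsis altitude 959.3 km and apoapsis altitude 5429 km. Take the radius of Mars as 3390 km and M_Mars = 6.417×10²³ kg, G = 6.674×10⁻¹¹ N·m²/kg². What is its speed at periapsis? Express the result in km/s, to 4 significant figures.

μ = GM = 6.674×10⁻¹¹ × 6.417×10²³ = 4.283×10¹³ m³/s².
r_p = 3390 + 959.3 = 4349.3 km = 4.3493×10⁶ m.
r_a = 3390 + 5429 = 8819.0 km = 8.8190×10⁶ m.
Semi-major axis a = (r_p + r_a)/2 = 6584.1 km = 6.584×10⁶ m.
Vis-viva: v² = μ(2/r − 1/a) = 4.283×10¹³ × (4.598×10⁻⁷ − 1.519×10⁻⁷) = 1.319×10⁷ m²/s².
v = 3632 m/s = 3.632 km/s.

v ≈ 3.632 km/s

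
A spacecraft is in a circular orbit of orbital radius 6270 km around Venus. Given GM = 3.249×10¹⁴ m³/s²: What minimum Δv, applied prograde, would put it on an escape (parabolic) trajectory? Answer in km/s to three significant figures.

r = 6270 km = 6.270×10⁶ m.
Circular speed v_c = √(μ/r) = 7198 m/s.
Escape speed v_esc = √(2μ/r) = √2 × v_c = 10180 m/s.
Δv = v_esc − v_c = 2982 m/s = 2.982 km/s.

Δv ≈ 2.98 km/s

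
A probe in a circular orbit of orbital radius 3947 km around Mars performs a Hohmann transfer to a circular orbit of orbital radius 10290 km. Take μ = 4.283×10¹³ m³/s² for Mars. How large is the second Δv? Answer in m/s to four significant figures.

Δv ≈ 521.0 m/s

r₁ = 3947 km = 3.947×10⁶ m.
r₂ = 10290 km = 1.029×10⁷ m.
Transfer ellipse a_t = (r₁ + r₂)/2 = 7.118×10⁶ m.
At r₁: circular v_c1 = √(μ/r₁) = 3294 m/s; transfer-periapsis v_p = √[μ(2/r₁ − 1/a_t)] = 3961 m/s.
At r₂: circular v_c2 = √(μ/r₂) = 2040 m/s; transfer-apoapsis v_a = √[μ(2/r₂ − 1/a_t)] = 1519 m/s.
Δv₂ = v_c2 − v_a = 521.0 m/s.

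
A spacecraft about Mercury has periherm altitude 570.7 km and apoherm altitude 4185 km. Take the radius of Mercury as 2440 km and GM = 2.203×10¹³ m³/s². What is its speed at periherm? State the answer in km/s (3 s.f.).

r_p = 2440 + 570.7 = 3010.7 km = 3.0107×10⁶ m.
r_a = 2440 + 4185 = 6625.0 km = 6.6250×10⁶ m.
Semi-major axis a = (r_p + r_a)/2 = 4817.9 km = 4.818×10⁶ m.
Vis-viva: v² = μ(2/r − 1/a) = 2.203×10¹³ × (6.643×10⁻⁷ − 2.076×10⁻⁷) = 1.006×10⁷ m²/s².
v = 3172 m/s = 3.172 km/s.

v ≈ 3.17 km/s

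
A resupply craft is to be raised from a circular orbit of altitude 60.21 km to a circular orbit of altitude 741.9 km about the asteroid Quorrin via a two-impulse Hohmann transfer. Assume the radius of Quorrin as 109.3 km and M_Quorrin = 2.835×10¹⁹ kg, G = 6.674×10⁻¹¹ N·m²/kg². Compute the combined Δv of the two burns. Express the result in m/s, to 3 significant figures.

μ = GM = 6.674×10⁻¹¹ × 2.835×10¹⁹ = 1.892×10⁹ m³/s².
r₁ = 109.3 + 60.21 = 169.51 km = 1.6951×10⁵ m.
r₂ = 109.3 + 741.9 = 851.20 km = 8.5120×10⁵ m.
Transfer ellipse a_t = (r₁ + r₂)/2 = 5.104×10⁵ m.
At r₁: circular v_c1 = √(μ/r₁) = 105.7 m/s; transfer-periapsis v_p = √[μ(2/r₁ − 1/a_t)] = 136.4 m/s.
Δv₁ = v_p − v_c1 = 30.79 m/s.
At r₂: circular v_c2 = √(μ/r₂) = 47.15 m/s; transfer-apoapsis v_a = √[μ(2/r₂ − 1/a_t)] = 27.17 m/s.
Δv₂ = v_c2 − v_a = 19.98 m/s.
Total Δv = Δv₁ + Δv₂ = 50.77 m/s.

Δv_total ≈ 50.8 m/s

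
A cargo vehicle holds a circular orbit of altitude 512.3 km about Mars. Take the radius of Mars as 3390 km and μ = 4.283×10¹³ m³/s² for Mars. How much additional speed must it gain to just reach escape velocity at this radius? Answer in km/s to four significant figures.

r = 3390 + 512.3 = 3902.3 km = 3.9023×10⁶ m.
Circular speed v_c = √(μ/r) = 3313 m/s.
Escape speed v_esc = √(2μ/r) = √2 × v_c = 4685 m/s.
Δv = v_esc − v_c = 1372 m/s = 1.372 km/s.

Δv ≈ 1.372 km/s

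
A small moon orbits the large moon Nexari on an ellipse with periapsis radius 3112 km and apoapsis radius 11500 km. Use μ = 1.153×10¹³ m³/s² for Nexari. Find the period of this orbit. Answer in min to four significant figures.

T ≈ 609.0 min

Semi-major axis a = (r_p + r_a)/2 = (3112.0 + 11500)/2 = 7306.0 km = 7.306×10⁶ m.
By Kepler's third law T = 2π√(a³/μ) = 2π × 5.816×10³ = 3.654×10⁴ s.
= 609.0 min.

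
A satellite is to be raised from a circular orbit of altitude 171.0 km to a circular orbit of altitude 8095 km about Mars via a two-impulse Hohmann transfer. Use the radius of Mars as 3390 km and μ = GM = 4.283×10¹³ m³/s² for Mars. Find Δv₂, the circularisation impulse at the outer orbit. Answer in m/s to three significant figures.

r₁ = 3390 + 171.0 = 3561.0 km = 3.5610×10⁶ m.
r₂ = 3390 + 8095 = 11485 km = 1.1485×10⁷ m.
Transfer ellipse a_t = (r₁ + r₂)/2 = 7.523×10⁶ m.
At r₁: circular v_c1 = √(μ/r₁) = 3468 m/s; transfer-periapsis v_p = √[μ(2/r₁ − 1/a_t)] = 4285 m/s.
At r₂: circular v_c2 = √(μ/r₂) = 1931 m/s; transfer-apoapsis v_a = √[μ(2/r₂ − 1/a_t)] = 1329 m/s.
Δv₂ = v_c2 − v_a = 602.5 m/s.

Δv ≈ 603 m/s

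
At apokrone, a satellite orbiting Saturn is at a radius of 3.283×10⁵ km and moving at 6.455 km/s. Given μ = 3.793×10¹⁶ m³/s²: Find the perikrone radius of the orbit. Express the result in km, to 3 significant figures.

r_a = 3.283×10⁸ m.
Specific energy ε = v²/2 − μ/r = -9.470×10⁷ J/kg, so a = −μ/(2ε) = 2.003×10⁸ m.
The apsides satisfy r_p + r_a = 2a, so the perikrone radius is 2a − r_a = 7.222×10⁷ m = 72224 km.

perikrone radius ≈ 72200 km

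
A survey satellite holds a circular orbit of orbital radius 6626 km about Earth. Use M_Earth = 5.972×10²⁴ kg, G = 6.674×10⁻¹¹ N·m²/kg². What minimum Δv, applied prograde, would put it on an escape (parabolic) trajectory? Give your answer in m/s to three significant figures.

μ = GM = 6.674×10⁻¹¹ × 5.972×10²⁴ = 3.986×10¹⁴ m³/s².
r = 6626 km = 6.626×10⁶ m.
Circular speed v_c = √(μ/r) = 7756 m/s.
Escape speed v_esc = √(2μ/r) = √2 × v_c = 10970 m/s.
Δv = v_esc − v_c = 3213 m/s.

Δv ≈ 3210 m/s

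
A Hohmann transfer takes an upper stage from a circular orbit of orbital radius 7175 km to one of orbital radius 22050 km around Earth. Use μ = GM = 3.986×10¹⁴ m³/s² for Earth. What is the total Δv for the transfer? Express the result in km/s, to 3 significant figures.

r₁ = 7175 km = 7.175×10⁶ m.
r₂ = 22050 km = 2.205×10⁷ m.
Transfer ellipse a_t = (r₁ + r₂)/2 = 1.461×10⁷ m.
At r₁: circular v_c1 = √(μ/r₁) = 7453 m/s; transfer-perigee v_p = √[μ(2/r₁ − 1/a_t)] = 9156 m/s.
Δv₁ = v_p − v_c1 = 1702 m/s.
At r₂: circular v_c2 = √(μ/r₂) = 4252 m/s; transfer-apogee v_a = √[μ(2/r₂ − 1/a_t)] = 2979 m/s.
Δv₂ = v_c2 − v_a = 1272 m/s.
Total Δv = Δv₁ + Δv₂ = 2975 m/s = 2.975 km/s.

Δv_total ≈ 2.97 km/s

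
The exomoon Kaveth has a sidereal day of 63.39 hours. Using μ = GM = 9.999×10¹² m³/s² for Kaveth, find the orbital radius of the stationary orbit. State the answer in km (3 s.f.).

r_sync ≈ 23600 km

T = 63.39 hours = 2.282×10⁵ s.
A synchronous orbit has period T, so by Kepler's third law a = (μT²/4π²)^(1/3).
μT²/4π² = 9.999×10¹² × (2.282×10⁵)² / 39.48 = 1.319×10²² m³.
a = 2.363×10⁷ m = 23627 km.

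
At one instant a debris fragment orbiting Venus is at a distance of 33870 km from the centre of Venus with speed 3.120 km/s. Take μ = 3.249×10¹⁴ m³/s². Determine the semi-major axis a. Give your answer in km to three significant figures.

a ≈ 34400 km

r = 3.387×10⁷ m.
Specific orbital energy ε = v²/2 − μ/r = (3120)²/2 − 3.249×10¹⁴/3.387×10⁷ = -4.725×10⁶ J/kg.
Since ε = −μ/(2a), a = −μ/(2ε) = 3.438×10⁷ m = 34378 km.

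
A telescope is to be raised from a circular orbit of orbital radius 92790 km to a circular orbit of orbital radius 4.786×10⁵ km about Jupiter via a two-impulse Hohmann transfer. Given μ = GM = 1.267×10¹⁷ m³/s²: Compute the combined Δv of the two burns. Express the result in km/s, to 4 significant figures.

Δv_total ≈ 17.87 km/s

r₁ = 92790 km = 9.279×10⁷ m.
r₂ = 4.786×10⁵ km = 4.786×10⁸ m.
Transfer ellipse a_t = (r₁ + r₂)/2 = 2.857×10⁸ m.
At r₁: circular v_c1 = √(μ/r₁) = 36950 m/s; transfer-perijove v_p = √[μ(2/r₁ − 1/a_t)] = 47830 m/s.
Δv₁ = v_p − v_c1 = 10870 m/s.
At r₂: circular v_c2 = √(μ/r₂) = 16270 m/s; transfer-apojove v_a = √[μ(2/r₂ − 1/a_t)] = 9273 m/s.
Δv₂ = v_c2 − v_a = 6998 m/s.
Total Δv = Δv₁ + Δv₂ = 17870 m/s = 17.87 km/s.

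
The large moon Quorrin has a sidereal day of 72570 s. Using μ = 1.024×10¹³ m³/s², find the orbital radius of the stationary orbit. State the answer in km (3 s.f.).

A synchronous orbit has period T, so by Kepler's third law a = (μT²/4π²)^(1/3).
μT²/4π² = 1.024×10¹³ × (7.257×10⁴)² / 39.48 = 1.366×10²¹ m³.
a = 1.110×10⁷ m = 11096 km.

r_sync ≈ 11100 km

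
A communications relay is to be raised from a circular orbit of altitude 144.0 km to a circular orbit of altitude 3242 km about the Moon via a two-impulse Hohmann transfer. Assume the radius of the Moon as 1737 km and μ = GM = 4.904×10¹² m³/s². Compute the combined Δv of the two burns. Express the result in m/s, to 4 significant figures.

Δv_total ≈ 588.2 m/s

r₁ = 1737 + 144.0 = 1881.0 km = 1.8810×10⁶ m.
r₂ = 1737 + 3242 = 4979.0 km = 4.9790×10⁶ m.
Transfer ellipse a_t = (r₁ + r₂)/2 = 3.430×10⁶ m.
At r₁: circular v_c1 = √(μ/r₁) = 1615 m/s; transfer-perilune v_p = √[μ(2/r₁ − 1/a_t)] = 1945 m/s.
Δv₁ = v_p − v_c1 = 330.7 m/s.
At r₂: circular v_c2 = √(μ/r₂) = 992.4 m/s; transfer-apolune v_a = √[μ(2/r₂ − 1/a_t)] = 734.9 m/s.
Δv₂ = v_c2 − v_a = 257.5 m/s.
Total Δv = Δv₁ + Δv₂ = 588.2 m/s.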